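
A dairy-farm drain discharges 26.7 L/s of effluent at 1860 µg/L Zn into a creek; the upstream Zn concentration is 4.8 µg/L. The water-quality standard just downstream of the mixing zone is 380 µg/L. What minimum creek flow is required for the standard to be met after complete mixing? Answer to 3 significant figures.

Set C_mix = 380: (Q·4.800 + 26.70·1860) / (Q + 26.70) = 380
→ Q = 26.70·(1860 − 380)/(380 − 4.800) = 105.3 L/s.

105 L/s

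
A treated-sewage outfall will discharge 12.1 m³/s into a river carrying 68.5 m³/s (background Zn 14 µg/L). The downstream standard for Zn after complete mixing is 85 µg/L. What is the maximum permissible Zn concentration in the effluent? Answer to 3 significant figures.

At the limit, (Qr·Cr + Qe·Cₑ)/(Qr + Qe) = 85:
Cₑ = (80.60·85 − 68.50·14.00) / 12.10 = 486.9 µg/L.

487 µg/L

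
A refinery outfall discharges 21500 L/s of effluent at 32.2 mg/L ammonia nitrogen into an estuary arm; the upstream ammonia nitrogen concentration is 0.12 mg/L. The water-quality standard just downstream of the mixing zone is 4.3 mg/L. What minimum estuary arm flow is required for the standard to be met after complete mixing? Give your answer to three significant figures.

Set C_mix = 4.3: (Q·0.1200 + 21500·32.20) / (Q + 21500) = 4.3
→ Q = 21500·(32.20 − 4.3)/(4.3 − 0.1200) = 143500 L/s.

144000 L/s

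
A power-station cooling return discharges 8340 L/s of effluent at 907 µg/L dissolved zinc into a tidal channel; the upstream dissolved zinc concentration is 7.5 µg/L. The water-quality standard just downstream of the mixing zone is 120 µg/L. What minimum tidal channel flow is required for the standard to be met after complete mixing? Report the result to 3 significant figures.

58300 L/s

Set C_mix = 120: (Q·7.500 + 8340·907.0) / (Q + 8340) = 120
→ Q = 8340·(907.0 − 120)/(120 − 7.500) = 58340 L/s.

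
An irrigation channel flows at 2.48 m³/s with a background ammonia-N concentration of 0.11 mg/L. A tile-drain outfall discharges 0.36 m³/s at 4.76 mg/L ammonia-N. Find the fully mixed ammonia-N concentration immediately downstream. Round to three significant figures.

Conservation of mass: C = (2.480·0.1100 + 0.3600·4.760) / 2.840 = 1.986/2.840 = 0.6994 mg/L.

0.699 mg/L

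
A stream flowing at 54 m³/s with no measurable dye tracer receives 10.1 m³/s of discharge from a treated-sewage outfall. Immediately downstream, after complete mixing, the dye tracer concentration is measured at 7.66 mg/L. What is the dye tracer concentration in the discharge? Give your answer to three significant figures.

48.6 mg/L

Mass balance: 54.00·0 + 10.10·Cₑ = 64.10·7.660
→ Cₑ = (64.10·7.660 − 54.00·0) / 10.10 = 48.61 mg/L.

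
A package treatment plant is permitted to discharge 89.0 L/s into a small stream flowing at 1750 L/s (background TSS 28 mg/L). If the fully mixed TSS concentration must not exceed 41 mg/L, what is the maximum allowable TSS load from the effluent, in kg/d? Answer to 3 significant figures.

2280 kg/d

Mass balance at the limit: 1750·28.00 + 89.00·Cₑ = 1839·41 → Cₑ = 296.6 mg/L.
89.00 L/s = 0.08900 m³/s. Load = 0.08900 m³/s × 296.6 g/m³ × 86 400 s/d = 2281 kg/d.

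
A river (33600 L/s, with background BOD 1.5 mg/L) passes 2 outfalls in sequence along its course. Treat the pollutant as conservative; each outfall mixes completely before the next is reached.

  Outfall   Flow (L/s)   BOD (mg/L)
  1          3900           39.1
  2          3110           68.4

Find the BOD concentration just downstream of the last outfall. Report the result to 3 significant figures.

10.2 mg/L

After outfall 1: Q = 33600 + 3900 = 37500 L/s; C = (33600·1.500 + 3900·39.10)/37500 = 5.410 mg/L.
After outfall 2: Q = 37500 + 3110 = 40610 L/s; C = (37500·5.410 + 3110·68.40)/40610 = 10.23 mg/L.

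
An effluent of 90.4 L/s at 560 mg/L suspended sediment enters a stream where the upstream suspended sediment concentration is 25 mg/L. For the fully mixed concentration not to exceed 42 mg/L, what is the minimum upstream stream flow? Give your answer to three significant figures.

2750 L/s

Set C_mix = 42: (Q·25.00 + 90.40·560.0) / (Q + 90.40) = 42
→ Q = 90.40·(560.0 − 42)/(42 − 25.00) = 2755 L/s.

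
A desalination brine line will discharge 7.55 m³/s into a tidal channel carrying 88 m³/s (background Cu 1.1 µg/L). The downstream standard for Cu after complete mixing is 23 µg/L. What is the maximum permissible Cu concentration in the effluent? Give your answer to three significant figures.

278 µg/L

At the limit, (Qr·Cr + Qe·Cₑ)/(Qr + Qe) = 23:
Cₑ = (95.55·23 − 88.00·1.100) / 7.550 = 278.3 µg/L.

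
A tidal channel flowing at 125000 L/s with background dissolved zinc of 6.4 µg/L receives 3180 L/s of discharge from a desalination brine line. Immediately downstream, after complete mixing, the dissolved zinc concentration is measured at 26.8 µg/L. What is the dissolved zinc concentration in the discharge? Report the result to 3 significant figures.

829 µg/L

Mass balance: 125000·6.400 + 3180·Cₑ = 128200·26.80
→ Cₑ = (128200·26.80 − 125000·6.400) / 3180 = 828.7 µg/L.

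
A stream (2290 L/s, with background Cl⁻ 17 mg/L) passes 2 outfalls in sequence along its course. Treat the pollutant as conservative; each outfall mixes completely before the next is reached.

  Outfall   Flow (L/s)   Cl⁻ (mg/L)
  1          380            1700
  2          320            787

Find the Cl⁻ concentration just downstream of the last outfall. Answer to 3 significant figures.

Outfall 1: combined Q = 2670 L/s; C = (2290·17.00 + 380.0·1700)/2670 = 256.5 mg/L.
Outfall 2: combined Q = 2990 L/s; C = (2670·256.5 + 320.0·787.0)/2990 = 313.3 mg/L.

313 mg/L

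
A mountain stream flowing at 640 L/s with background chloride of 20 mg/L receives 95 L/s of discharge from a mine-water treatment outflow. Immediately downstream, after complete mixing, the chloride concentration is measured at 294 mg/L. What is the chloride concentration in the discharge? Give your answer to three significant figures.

Mass balance: 640.0·20.00 + 95.00·Cₑ = 735.0·294.0
→ Cₑ = (735.0·294.0 − 640.0·20.00) / 95.00 = 2140 mg/L.

2140 mg/L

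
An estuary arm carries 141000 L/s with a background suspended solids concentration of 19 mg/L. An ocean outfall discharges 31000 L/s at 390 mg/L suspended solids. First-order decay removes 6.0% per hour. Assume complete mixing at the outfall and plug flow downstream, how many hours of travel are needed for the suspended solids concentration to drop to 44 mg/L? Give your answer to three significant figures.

10.8 h

Mixed concentration C = ΣQC/ΣQ = (141000·19.00 + 31000·390.0) / 172000 = 14770000/172000 = 85.87 mg/L.
6.0%/h lost → k = −ln(1 − 0.06) = 0.06188 h⁻¹.
85.87·exp(−k·t) = 44 → t = ln(85.87/44)/k = 38900 s = 10.81 h.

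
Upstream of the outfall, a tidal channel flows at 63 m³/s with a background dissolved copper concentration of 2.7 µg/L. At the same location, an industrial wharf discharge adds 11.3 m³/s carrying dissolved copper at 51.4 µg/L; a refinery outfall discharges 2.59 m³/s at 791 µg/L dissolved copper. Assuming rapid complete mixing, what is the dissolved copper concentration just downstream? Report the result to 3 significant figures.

Conservation of mass: C = (63.00·2.700 + 11.30·51.40 + 2.590·791.0) / 76.89 = 2800/76.89 = 36.41 µg/L.

36.4 µg/L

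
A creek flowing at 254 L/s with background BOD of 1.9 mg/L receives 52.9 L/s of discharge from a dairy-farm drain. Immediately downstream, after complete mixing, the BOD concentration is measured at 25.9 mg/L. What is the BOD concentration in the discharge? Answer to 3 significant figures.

Mass balance: 254.0·1.900 + 52.90·Cₑ = 306.9·25.90
→ Cₑ = (306.9·25.90 − 254.0·1.900) / 52.90 = 141.1 mg/L.

141 mg/L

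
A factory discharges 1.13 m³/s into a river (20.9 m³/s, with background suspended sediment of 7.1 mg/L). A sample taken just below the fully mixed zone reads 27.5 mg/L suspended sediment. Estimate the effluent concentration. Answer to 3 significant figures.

405 mg/L

Mass balance: 20.90·7.100 + 1.130·Cₑ = 22.03·27.50
→ Cₑ = (22.03·27.50 − 20.90·7.100) / 1.130 = 404.8 mg/L.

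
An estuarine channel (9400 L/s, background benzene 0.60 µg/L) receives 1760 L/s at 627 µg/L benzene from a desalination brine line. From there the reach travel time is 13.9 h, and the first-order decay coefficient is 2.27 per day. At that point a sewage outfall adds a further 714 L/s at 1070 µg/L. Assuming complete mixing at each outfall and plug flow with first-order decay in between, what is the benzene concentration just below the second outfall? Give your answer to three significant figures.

Conservation of mass: C = (9400·0.6000 + 1760·627.0) / 11160 = 1109000/11160 = 99.39 µg/L; combined flow 11160 L/s.
After decay, C = 99.39 × e^(−kt) = 99.39 × 0.2686 = 26.69 µg/L.
Second outfall: C = (11160·26.69 + 714.0·1070)/11870 = 89.43 µg/L.

89.4 µg/L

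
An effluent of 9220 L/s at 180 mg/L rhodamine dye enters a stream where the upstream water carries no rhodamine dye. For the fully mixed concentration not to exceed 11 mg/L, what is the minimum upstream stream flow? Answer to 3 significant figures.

Set C_mix = 11: (Q·0 + 9220·180.0) / (Q + 9220) = 11
→ Q = 9220·(180.0 − 11)/(11 − 0) = 141700 L/s.

142000 L/s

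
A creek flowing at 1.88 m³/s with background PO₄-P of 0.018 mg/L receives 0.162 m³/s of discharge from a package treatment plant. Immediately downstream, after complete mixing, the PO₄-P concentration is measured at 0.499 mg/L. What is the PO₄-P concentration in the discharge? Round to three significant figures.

Mass balance: 1.880·0.01800 + 0.1620·Cₑ = 2.042·0.4990
→ Cₑ = (2.042·0.4990 − 1.880·0.01800) / 0.1620 = 6.081 mg/L.

6.08 mg/L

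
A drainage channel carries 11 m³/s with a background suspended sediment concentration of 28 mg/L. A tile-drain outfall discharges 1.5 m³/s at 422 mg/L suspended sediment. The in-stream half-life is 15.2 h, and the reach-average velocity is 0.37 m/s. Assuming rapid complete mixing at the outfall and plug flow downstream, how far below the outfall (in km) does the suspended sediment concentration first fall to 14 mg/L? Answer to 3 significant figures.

49.1 km

Mixed concentration C = ΣQC/ΣQ = (11.00·28.00 + 1.500·422.0) / 12.50 = 941.0/12.50 = 75.28 mg/L.
Half-life 15.2 h → k = ln 2 / 15.2 = 0.04560 h⁻¹ = 1.094 d⁻¹.
Set 75.28·exp(−k·t) = 14 → t = ln(75.28/14)/k = 132800 s = 36.89 h.
Distance = v·t = 0.37·132800 = 49130 m = 49.13 km.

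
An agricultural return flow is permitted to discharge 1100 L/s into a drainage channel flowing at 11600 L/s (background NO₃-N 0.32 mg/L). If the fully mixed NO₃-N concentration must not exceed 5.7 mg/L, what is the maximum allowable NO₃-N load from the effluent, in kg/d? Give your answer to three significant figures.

5930 kg/d

Mass balance at the limit: 11600·0.3200 + 1100·Cₑ = 12700·5.7 → Cₑ = 62.43 mg/L.
1100 L/s = 1.100 m³/s. Load = 1.100 m³/s × 62.43 g/m³ × 86 400 s/d = 5934 kg/d.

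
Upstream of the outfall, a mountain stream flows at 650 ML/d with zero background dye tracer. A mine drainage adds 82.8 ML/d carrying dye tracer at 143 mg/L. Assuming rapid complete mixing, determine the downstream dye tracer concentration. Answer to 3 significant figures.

16.2 mg/L

Mass balance: C = (650.0·0 + 82.80·143.0) / 732.8 = 11840/732.8 = 16.16 mg/L.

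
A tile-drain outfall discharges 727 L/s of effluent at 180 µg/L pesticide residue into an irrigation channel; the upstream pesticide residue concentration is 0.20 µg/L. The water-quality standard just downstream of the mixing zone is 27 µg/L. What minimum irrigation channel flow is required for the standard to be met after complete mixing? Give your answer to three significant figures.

4150 L/s

Set C_mix = 27: (Q·0.2000 + 727.0·180.0) / (Q + 727.0) = 27
→ Q = 727.0·(180.0 − 27)/(27 − 0.2000) = 4150 L/s.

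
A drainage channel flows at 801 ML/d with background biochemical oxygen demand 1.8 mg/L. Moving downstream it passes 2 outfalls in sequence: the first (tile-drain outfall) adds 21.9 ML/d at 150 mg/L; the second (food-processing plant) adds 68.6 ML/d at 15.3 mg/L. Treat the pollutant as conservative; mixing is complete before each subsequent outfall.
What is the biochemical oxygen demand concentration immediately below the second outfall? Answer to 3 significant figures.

After outfall 1: Q = 801.0 + 21.90 = 822.9 ML/d; C = (801.0·1.800 + 21.90·150.0)/822.9 = 5.744 mg/L.
After outfall 2: Q = 822.9 + 68.60 = 891.5 ML/d; C = (822.9·5.744 + 68.60·15.30)/891.5 = 6.479 mg/L.

6.48 mg/L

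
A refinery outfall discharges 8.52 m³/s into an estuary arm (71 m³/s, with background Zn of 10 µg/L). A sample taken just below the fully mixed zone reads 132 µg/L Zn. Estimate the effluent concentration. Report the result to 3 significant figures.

1150 µg/L

Mass balance: 71.00·10.00 + 8.520·Cₑ = 79.52·132.0
→ Cₑ = (79.52·132.0 − 71.00·10.00) / 8.520 = 1149 µg/L.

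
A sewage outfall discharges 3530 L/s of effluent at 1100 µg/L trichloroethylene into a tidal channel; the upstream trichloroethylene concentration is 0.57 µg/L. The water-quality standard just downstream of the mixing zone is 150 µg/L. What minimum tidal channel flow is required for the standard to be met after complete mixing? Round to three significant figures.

Set C_mix = 150: (Q·0.5700 + 3530·1100) / (Q + 3530) = 150
→ Q = 3530·(1100 − 150)/(150 − 0.5700) = 22440 L/s.

22400 L/s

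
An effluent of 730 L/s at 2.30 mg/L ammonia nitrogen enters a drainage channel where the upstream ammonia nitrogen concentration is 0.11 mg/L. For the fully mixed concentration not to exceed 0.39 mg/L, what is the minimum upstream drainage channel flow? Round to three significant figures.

4980 L/s

Set C_mix = 0.39: (Q·0.1100 + 730.0·2.300) / (Q + 730.0) = 0.39
→ Q = 730.0·(2.300 − 0.39)/(0.39 − 0.1100) = 4980 L/s.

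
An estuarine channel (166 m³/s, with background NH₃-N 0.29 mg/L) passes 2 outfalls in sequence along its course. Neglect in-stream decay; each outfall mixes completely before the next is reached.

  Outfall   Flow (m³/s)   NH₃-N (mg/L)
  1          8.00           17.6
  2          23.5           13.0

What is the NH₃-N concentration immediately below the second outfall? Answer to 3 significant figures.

Below outfall 1: Q → 174.0 m³/s, C = (166.0·0.2900 + 8.000·17.60)/174.0 = 1.086 mg/L.
Below outfall 2: Q → 197.5 m³/s, C = (174.0·1.086 + 23.50·13.00)/197.5 = 2.503 mg/L.

2.50 mg/L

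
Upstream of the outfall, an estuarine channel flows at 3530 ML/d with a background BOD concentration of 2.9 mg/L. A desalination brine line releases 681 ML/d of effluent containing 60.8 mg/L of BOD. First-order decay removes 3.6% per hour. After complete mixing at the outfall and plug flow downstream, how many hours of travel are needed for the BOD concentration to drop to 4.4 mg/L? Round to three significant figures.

Conservation of mass: C = (3530·2.900 + 681.0·60.80) / 4211 = 51640/4211 = 12.26 mg/L.
3.6%/h lost → k = −ln(1 − 0.036) = 0.03666 h⁻¹.
12.26·exp(−k·t) = 4.4 → t = ln(12.26/4.4)/k = 100600 s = 27.96 h.

28.0 h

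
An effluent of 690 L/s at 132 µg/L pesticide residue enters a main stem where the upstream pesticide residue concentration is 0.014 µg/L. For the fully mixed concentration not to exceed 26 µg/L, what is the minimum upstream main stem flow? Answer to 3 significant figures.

2810 L/s

Set C_mix = 26: (Q·0.01400 + 690.0·132.0) / (Q + 690.0) = 26
→ Q = 690.0·(132.0 − 26)/(26 − 0.01400) = 2815 L/s.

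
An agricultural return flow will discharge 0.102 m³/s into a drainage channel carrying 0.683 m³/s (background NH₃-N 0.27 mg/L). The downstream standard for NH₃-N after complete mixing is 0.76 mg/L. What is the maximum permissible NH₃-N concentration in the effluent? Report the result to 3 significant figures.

At the limit, (Qr·Cr + Qe·Cₑ)/(Qr + Qe) = 0.76:
Cₑ = (0.7850·0.76 − 0.6830·0.2700) / 0.1020 = 4.041 mg/L.

4.04 mg/L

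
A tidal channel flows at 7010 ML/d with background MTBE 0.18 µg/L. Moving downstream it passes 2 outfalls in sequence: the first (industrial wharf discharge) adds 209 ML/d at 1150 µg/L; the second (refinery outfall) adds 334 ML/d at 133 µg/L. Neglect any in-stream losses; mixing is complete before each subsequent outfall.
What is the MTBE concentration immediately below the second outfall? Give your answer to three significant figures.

Outfall 1: combined Q = 7219 ML/d; C = (7010·0.1800 + 209.0·1150)/7219 = 33.47 µg/L.
Outfall 2: combined Q = 7553 ML/d; C = (7219·33.47 + 334.0·133.0)/7553 = 37.87 µg/L.

37.9 µg/L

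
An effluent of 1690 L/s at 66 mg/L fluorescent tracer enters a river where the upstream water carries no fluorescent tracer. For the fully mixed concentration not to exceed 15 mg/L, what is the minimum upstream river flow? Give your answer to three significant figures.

Set C_mix = 15: (Q·0 + 1690·66.00) / (Q + 1690) = 15
→ Q = 1690·(66.00 − 15)/(15 − 0) = 5746 L/s.

5750 L/s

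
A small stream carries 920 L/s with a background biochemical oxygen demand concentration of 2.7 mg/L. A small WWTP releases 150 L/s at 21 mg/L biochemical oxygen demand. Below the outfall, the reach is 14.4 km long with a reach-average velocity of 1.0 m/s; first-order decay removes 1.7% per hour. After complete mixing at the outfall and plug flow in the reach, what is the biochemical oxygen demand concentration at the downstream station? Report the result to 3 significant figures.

4.92 mg/L

Conservation of mass: C = (920.0·2.700 + 150.0·21.00) / 1070 = 5634/1070 = 5.265 mg/L.
Travel time t = 14.4·1000 / 1.0 = 14400 s = 4.000 h.
1.7%/h lost → k = −ln(1 − 0.017) = 0.01715 h⁻¹.
After decay, C = 5.265 × e^(−kt) = 5.265 × 0.9337 = 4.916 mg/L.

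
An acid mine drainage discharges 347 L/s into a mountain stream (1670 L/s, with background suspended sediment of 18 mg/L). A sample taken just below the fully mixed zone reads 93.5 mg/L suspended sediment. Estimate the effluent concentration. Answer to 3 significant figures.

Mass balance: 1670·18.00 + 347.0·Cₑ = 2017·93.50
→ Cₑ = (2017·93.50 − 1670·18.00) / 347.0 = 456.9 mg/L.

457 mg/L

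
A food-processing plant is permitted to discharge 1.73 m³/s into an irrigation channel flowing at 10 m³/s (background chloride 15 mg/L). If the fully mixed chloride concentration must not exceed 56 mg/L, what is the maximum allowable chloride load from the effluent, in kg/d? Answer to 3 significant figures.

Mass balance at the limit: 10.00·15.00 + 1.730·Cₑ = 11.73·56 → Cₑ = 293.0 mg/L.
Load = 1.730 m³/s × 293.0 g/m³ × 86 400 s/d = 43790 kg/d.

43800 kg/d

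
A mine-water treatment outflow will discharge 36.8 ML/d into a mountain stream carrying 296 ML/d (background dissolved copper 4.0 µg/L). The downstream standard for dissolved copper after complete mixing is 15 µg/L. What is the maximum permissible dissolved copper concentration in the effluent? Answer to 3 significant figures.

At the limit, (Qr·Cr + Qe·Cₑ)/(Qr + Qe) = 15:
Cₑ = (332.8·15 − 296.0·4.000) / 36.80 = 103.5 µg/L.

103 µg/L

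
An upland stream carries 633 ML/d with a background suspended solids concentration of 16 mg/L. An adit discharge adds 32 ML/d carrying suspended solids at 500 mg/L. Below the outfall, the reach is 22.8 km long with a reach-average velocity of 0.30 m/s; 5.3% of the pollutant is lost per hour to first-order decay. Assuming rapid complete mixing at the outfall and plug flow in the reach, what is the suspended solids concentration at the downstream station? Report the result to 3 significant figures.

12.4 mg/L

Mass balance: C = (633.0·16.00 + 32.00·500.0) / 665.0 = 26130/665.0 = 39.29 mg/L.
Travel time t = 22.8·1000 / 0.30 = 76000 s = 21.11 h.
5.3%/h lost → k = −ln(1 − 0.053) = 0.05446 h⁻¹.
After decay, C = 39.29 × e^(−kt) = 39.29 × 0.3168 = 12.45 mg/L.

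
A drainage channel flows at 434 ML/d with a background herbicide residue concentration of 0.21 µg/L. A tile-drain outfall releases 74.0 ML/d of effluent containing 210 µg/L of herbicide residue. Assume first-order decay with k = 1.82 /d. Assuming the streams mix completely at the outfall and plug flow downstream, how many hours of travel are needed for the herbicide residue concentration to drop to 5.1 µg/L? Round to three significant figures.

Mass balance: C = (434.0·0.2100 + 74.00·210.0) / 508.0 = 15630/508.0 = 30.77 µg/L.
30.77·exp(−k·t) = 5.1 → t = ln(30.77/5.1)/k = 85320 s = 23.70 h.

23.7 h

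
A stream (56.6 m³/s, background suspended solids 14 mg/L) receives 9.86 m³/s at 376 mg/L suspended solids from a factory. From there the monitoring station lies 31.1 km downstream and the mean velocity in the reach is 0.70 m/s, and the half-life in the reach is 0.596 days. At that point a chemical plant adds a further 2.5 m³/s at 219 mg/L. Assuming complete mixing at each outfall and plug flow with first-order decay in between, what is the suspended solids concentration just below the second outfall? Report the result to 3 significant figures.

43.8 mg/L

Mass balance: C = (56.60·14.00 + 9.860·376.0) / 66.46 = 4500/66.46 = 67.71 mg/L; combined flow 66.46 m³/s.
Travel time t = 31.1·1000 / 0.70 = 44430 s = 12.34 h.
Half-life 0.596 d → k = ln 2 / 0.596 = 1.163 d⁻¹.
Decay over the reach: 67.71·exp(−kt) = 67.71·0.5499 = 37.23 mg/L.
At the second outfall, C = (66.46·37.23 + 2.500·219.0) / (66.46 + 2.500) = 43.82 mg/L.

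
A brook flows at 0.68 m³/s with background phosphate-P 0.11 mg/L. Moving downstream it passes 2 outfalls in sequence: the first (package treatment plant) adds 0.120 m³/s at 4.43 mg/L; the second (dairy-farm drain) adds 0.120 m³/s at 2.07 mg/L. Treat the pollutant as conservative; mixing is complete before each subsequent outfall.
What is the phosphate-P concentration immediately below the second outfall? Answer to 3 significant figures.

0.929 mg/L

After outfall 1: Q = 0.6800 + 0.1200 = 0.8000 m³/s; C = (0.6800·0.1100 + 0.1200·4.430)/0.8000 = 0.7580 mg/L.
After outfall 2: Q = 0.8000 + 0.1200 = 0.9200 m³/s; C = (0.8000·0.7580 + 0.1200·2.070)/0.9200 = 0.9291 mg/L.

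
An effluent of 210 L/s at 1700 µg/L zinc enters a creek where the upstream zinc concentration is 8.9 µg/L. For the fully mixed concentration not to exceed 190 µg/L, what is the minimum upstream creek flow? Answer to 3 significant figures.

1750 L/s

Set C_mix = 190: (Q·8.900 + 210.0·1700) / (Q + 210.0) = 190
→ Q = 210.0·(1700 − 190)/(190 − 8.900) = 1751 L/s.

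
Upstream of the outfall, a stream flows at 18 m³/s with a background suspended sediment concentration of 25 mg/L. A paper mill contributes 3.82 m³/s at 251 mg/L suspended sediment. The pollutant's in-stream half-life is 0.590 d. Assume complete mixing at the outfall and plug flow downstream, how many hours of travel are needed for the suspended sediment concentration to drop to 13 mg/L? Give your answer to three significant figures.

Flow-weighted average: C = (18.00·25.00 + 3.820·251.0) / 21.82 = 1409/21.82 = 64.57 mg/L.
Half-life 0.590 d → k = ln 2 / 0.590 = 1.175 d⁻¹.
64.57·exp(−k·t) = 13 → t = ln(64.57/13)/k = 117900 s = 32.74 h.

32.7 h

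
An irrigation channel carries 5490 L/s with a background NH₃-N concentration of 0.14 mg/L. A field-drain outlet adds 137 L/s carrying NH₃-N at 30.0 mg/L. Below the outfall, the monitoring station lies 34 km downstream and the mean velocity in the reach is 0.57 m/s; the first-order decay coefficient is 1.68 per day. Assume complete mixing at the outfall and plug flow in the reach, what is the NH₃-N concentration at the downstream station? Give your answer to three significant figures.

0.272 mg/L

After mixing, C = (5490·0.1400 + 137.0·30.00) / 5627 = 4879/5627 = 0.8670 mg/L.
Travel time t = 34·1000 / 0.57 = 59650 s = 16.57 h.
Decay over the reach: 0.8670·exp(−kt) = 0.8670·0.3135 = 0.2718 mg/L.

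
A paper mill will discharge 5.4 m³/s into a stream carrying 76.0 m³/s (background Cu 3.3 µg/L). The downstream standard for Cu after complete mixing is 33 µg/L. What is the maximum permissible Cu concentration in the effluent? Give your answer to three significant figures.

At the limit, (Qr·Cr + Qe·Cₑ)/(Qr + Qe) = 33:
Cₑ = (81.40·33 − 76.00·3.300) / 5.400 = 451.0 µg/L.

451 µg/L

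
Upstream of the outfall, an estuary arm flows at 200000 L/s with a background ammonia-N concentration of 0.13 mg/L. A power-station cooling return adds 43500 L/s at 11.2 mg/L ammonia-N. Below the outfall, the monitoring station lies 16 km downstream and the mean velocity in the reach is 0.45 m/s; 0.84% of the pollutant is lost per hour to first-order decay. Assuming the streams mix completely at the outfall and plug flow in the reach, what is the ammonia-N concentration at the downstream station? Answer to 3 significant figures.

1.94 mg/L

After mixing, C = (200000·0.1300 + 43500·11.20) / 243500 = 513200/243500 = 2.108 mg/L.
Travel time t = 16·1000 / 0.45 = 35560 s = 9.877 h.
0.84%/h lost → k = −ln(1 − 0.0084) = 0.008435 h⁻¹.
First-order decay: C = 2.108·exp(−k·t) = 2.108·0.9201 = 1.939 mg/L.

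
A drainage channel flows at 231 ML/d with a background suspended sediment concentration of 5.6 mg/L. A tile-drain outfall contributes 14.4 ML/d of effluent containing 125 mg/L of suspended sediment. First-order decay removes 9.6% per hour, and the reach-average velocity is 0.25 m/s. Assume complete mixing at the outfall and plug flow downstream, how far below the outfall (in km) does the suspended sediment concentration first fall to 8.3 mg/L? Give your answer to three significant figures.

Mixed concentration C = ΣQC/ΣQ = (231.0·5.600 + 14.40·125.0) / 245.4 = 3094/245.4 = 12.61 mg/L.
9.6%/h lost → k = −ln(1 − 0.096) = 0.1009 h⁻¹.
Set 12.61·exp(−k·t) = 8.3 → t = ln(12.61/8.3)/k = 14910 s = 4.141 h.
Distance = v·t = 0.25·14910 = 3727 m = 3.727 km.

3.73 km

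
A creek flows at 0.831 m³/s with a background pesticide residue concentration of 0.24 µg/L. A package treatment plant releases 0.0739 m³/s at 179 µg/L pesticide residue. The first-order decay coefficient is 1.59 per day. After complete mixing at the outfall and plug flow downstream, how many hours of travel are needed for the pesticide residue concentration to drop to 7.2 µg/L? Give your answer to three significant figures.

10.9 h

After mixing, C = (0.8310·0.2400 + 0.07390·179.0) / 0.9049 = 13.43/0.9049 = 14.84 µg/L.
14.84·exp(−k·t) = 7.2 → t = ln(14.84/7.2)/k = 39300 s = 10.92 h.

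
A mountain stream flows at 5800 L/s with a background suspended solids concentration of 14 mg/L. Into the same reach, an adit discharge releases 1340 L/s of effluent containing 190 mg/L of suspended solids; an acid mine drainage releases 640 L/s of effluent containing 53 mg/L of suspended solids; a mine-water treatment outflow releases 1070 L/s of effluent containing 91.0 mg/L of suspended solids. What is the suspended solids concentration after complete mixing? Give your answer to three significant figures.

Mixed concentration C = ΣQC/ΣQ = (5800·14.00 + 1340·190.0 + 640.0·53.00 + 1070·91.00) / 8850 = 467100/8850 = 52.78 mg/L.

52.8 mg/L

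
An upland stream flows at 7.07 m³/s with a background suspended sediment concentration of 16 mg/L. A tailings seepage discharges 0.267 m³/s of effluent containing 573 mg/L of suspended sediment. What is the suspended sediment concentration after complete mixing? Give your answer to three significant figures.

36.3 mg/L

Mass balance: C = (7.070·16.00 + 0.2670·573.0) / 7.337 = 266.1/7.337 = 36.27 mg/L.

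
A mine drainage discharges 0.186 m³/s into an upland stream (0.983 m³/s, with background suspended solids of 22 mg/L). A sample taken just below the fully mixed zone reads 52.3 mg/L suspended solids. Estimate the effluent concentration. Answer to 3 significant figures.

212 mg/L

Mass balance: 0.9830·22.00 + 0.1860·Cₑ = 1.169·52.30
→ Cₑ = (1.169·52.30 − 0.9830·22.00) / 0.1860 = 212.4 mg/L.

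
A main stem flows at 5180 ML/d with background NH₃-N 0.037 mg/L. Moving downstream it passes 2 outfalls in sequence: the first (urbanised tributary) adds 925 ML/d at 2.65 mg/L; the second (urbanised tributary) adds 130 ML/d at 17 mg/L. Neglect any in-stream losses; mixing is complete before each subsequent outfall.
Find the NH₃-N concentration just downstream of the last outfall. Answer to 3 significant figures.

Outfall 1: combined Q = 6105 ML/d; C = (5180·0.03700 + 925.0·2.650)/6105 = 0.4329 mg/L.
Outfall 2: combined Q = 6235 ML/d; C = (6105·0.4329 + 130.0·17.00)/6235 = 0.7783 mg/L.

0.778 mg/L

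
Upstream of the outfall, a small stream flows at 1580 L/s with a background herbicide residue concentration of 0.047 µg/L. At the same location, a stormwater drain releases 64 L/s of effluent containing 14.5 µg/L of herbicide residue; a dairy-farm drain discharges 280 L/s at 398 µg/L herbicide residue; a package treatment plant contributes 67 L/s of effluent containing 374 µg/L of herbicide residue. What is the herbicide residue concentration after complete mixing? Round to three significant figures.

Mixed concentration C = ΣQC/ΣQ = (1580·0.04700 + 64.00·14.50 + 280.0·398.0 + 67.00·374.0) / 1991 = 137500/1991 = 69.06 µg/L.

69.1 µg/L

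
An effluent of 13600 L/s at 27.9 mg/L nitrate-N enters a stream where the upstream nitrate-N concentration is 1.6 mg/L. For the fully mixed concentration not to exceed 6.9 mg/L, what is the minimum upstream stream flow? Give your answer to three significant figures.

53900 L/s

Set C_mix = 6.9: (Q·1.600 + 13600·27.90) / (Q + 13600) = 6.9
→ Q = 13600·(27.90 − 6.9)/(6.9 − 1.600) = 53890 L/s.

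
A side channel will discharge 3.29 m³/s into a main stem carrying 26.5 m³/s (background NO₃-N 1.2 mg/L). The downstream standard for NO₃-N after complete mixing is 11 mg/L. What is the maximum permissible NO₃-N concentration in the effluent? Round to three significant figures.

89.9 mg/L

At the limit, (Qr·Cr + Qe·Cₑ)/(Qr + Qe) = 11:
Cₑ = (29.79·11 − 26.50·1.200) / 3.290 = 89.94 mg/L.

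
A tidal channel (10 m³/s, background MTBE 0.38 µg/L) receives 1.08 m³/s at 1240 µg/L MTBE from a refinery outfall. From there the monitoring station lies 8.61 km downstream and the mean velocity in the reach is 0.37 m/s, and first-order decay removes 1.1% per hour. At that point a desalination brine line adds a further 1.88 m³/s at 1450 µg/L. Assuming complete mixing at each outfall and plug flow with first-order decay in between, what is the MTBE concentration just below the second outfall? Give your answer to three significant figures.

307 µg/L

After mixing, C = (10.00·0.3800 + 1.080·1240) / 11.08 = 1343/11.08 = 121.2 µg/L; combined flow 11.08 m³/s.
Travel time t = 8.61·1000 / 0.37 = 23270 s = 6.464 h.
1.1%/h lost → k = −ln(1 − 0.011) = 0.01106 h⁻¹.
Decay over the reach: 121.2·exp(−kt) = 121.2·0.9310 = 112.8 µg/L.
At the second outfall, C = (11.08·112.8 + 1.880·1450) / (11.08 + 1.880) = 306.8 µg/L.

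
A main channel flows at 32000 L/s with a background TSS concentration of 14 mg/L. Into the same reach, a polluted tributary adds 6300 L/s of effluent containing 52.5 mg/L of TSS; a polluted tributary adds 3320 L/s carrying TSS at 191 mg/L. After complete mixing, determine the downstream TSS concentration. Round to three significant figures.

After mixing, C = (32000·14.00 + 6300·52.50 + 3320·191.0) / 41620 = 1413000/41620 = 33.95 mg/L.

33.9 mg/L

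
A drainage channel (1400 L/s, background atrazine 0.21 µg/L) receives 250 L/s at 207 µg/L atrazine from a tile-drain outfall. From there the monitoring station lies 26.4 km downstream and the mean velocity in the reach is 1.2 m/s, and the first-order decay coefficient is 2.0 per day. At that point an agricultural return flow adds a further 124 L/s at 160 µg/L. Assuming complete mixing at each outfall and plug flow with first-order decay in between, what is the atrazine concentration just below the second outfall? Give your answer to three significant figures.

Mass balance: C = (1400·0.2100 + 250.0·207.0) / 1650 = 52040/1650 = 31.54 µg/L; combined flow 1650 L/s.
Travel time t = 26.4·1000 / 1.2 = 22000 s = 6.111 h.
Decay over the reach: 31.54·exp(−kt) = 31.54·0.6009 = 18.95 µg/L.
Second outfall: C = (1650·18.95 + 124.0·160.0)/1774 = 28.81 µg/L.

28.8 µg/L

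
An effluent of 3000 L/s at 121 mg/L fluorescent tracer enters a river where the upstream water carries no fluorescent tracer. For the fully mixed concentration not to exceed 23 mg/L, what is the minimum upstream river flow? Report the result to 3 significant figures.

12800 L/s

Set C_mix = 23: (Q·0 + 3000·121.0) / (Q + 3000) = 23
→ Q = 3000·(121.0 − 23)/(23 − 0) = 12780 L/s.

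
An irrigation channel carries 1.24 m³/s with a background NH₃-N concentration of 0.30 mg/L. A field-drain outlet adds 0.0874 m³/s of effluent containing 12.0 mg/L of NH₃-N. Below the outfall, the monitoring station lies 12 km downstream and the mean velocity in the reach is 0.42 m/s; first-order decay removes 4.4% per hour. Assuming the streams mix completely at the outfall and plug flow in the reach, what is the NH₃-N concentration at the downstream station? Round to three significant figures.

Conservation of mass: C = (1.240·0.3000 + 0.08740·12.00) / 1.327 = 1.421/1.327 = 1.070 mg/L.
Travel time t = 12·1000 / 0.42 = 28570 s = 7.937 h.
4.4%/h lost → k = −ln(1 − 0.044) = 0.04500 h⁻¹.
Applying C = C₀e^(−kt): 1.070 × 0.6997 = 0.7489 mg/L.

0.749 mg/L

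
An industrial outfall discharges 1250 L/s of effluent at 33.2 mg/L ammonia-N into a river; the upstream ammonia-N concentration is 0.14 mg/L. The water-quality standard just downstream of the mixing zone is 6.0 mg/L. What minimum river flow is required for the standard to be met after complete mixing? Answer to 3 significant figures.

5800 L/s

Set C_mix = 6.0: (Q·0.1400 + 1250·33.20) / (Q + 1250) = 6.0
→ Q = 1250·(33.20 − 6.0)/(6.0 − 0.1400) = 5802 L/s.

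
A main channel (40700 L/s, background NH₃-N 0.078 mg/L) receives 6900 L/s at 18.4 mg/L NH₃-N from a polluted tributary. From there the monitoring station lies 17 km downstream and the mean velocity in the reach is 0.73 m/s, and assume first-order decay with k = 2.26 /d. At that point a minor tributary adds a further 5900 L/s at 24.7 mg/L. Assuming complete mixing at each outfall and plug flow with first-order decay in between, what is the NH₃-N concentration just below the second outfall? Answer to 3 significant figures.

4.05 mg/L

Mixed concentration C = ΣQC/ΣQ = (40700·0.07800 + 6900·18.40) / 47600 = 130100/47600 = 2.734 mg/L; combined flow 47600 L/s.
Travel time t = 17·1000 / 0.73 = 23290 s = 6.469 h.
First-order decay: C = 2.734·exp(−k·t) = 2.734·0.5438 = 1.487 mg/L.
Second outfall: C = (47600·1.487 + 5900·24.70)/53500 = 4.047 mg/L.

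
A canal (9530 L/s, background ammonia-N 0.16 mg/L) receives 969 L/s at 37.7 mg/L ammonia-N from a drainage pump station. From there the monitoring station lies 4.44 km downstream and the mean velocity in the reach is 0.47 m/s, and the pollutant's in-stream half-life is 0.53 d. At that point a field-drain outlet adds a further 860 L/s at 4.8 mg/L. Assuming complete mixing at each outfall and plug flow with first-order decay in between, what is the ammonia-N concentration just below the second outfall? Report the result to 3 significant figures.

Mixed concentration C = ΣQC/ΣQ = (9530·0.1600 + 969.0·37.70) / 10500 = 38060/10500 = 3.625 mg/L; combined flow 10500 L/s.
Travel time t = 4.44·1000 / 0.47 = 9447 s = 2.624 h.
Half-life 0.53 d → k = ln 2 / 0.53 = 1.308 d⁻¹.
First-order decay: C = 3.625·exp(−k·t) = 3.625·0.8668 = 3.142 mg/L.
Second outfall: C = (10500·3.142 + 860.0·4.800)/11360 = 3.267 mg/L.

3.27 mg/L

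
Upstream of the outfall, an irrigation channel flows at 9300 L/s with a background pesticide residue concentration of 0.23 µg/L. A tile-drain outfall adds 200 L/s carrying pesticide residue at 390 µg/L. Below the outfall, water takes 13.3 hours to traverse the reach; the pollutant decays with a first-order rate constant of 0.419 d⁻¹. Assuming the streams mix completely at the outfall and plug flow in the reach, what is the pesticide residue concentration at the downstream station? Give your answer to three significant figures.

6.69 µg/L

Conservation of mass: C = (9300·0.2300 + 200.0·390.0) / 9500 = 80140/9500 = 8.436 µg/L.
Applying C = C₀e^(−kt): 8.436 × 0.7928 = 6.688 µg/L.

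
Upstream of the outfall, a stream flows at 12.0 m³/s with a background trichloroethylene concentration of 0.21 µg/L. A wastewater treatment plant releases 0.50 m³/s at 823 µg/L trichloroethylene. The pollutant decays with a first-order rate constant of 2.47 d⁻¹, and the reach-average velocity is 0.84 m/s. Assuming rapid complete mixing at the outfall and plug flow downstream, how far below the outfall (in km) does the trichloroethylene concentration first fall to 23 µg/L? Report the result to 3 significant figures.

10.7 km

Mass balance: C = (12.00·0.2100 + 0.5000·823.0) / 12.50 = 414.0/12.50 = 33.12 µg/L.
Set 33.12·exp(−k·t) = 23 → t = ln(33.12/23)/k = 12760 s = 3.544 h.
Distance = v·t = 0.84·12760 = 10720 m = 10.72 km.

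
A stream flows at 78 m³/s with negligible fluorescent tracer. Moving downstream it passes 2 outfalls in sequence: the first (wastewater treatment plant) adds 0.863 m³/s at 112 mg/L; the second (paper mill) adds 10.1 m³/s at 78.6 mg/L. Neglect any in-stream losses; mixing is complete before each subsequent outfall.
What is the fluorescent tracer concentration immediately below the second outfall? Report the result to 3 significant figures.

Outfall 1: combined Q = 78.86 m³/s; C = (78.00·0 + 0.8630·112.0)/78.86 = 1.226 mg/L.
Outfall 2: combined Q = 88.96 m³/s; C = (78.86·1.226 + 10.10·78.60)/88.96 = 10.01 mg/L.

10.0 mg/L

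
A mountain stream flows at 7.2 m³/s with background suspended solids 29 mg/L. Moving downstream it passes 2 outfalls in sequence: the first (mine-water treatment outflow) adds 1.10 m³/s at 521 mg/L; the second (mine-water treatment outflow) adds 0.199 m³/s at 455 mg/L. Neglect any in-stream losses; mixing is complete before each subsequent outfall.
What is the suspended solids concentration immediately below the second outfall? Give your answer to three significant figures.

After outfall 1: Q = 7.200 + 1.100 = 8.300 m³/s; C = (7.200·29.00 + 1.100·521.0)/8.300 = 94.20 mg/L.
After outfall 2: Q = 8.300 + 0.1990 = 8.499 m³/s; C = (8.300·94.20 + 0.1990·455.0)/8.499 = 102.7 mg/L.

103 mg/L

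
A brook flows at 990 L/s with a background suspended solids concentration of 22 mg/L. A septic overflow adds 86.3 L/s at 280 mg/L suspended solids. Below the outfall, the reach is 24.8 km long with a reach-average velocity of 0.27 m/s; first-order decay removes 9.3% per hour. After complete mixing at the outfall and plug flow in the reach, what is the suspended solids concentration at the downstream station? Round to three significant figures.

After mixing, C = (990.0·22.00 + 86.30·280.0) / 1076 = 45940/1076 = 42.69 mg/L.
Travel time t = 24.8·1000 / 0.27 = 91850 s = 25.51 h.
9.3%/h lost → k = −ln(1 − 0.093) = 0.09761 h⁻¹.
Decay over the reach: 42.69·exp(−kt) = 42.69·0.08287 = 3.537 mg/L.

3.54 mg/L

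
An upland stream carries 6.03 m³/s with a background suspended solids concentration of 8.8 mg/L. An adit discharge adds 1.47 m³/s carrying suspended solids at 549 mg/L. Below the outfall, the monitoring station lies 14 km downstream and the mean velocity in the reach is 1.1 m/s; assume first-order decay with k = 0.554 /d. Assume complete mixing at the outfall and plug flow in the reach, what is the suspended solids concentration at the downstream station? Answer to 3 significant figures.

106 mg/L

Mixed concentration C = ΣQC/ΣQ = (6.030·8.800 + 1.470·549.0) / 7.500 = 860.1/7.500 = 114.7 mg/L.
Travel time t = 14·1000 / 1.1 = 12730 s = 3.535 h.
Decay over the reach: 114.7·exp(−kt) = 114.7·0.9216 = 105.7 mg/L.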